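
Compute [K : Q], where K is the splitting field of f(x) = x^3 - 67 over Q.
[K : Q] = 6

The roots of x^3 - 67 are ∛67, ω∛67, ω^2∛67 where ω = e^(2πi/3) is a primitive cube root of unity, so K = Q(∛67, ω). Now [Q(∛67):Q] = 3 (since 67 is not a perfect cube, x^3 - 67 is irreducible) and [Q(ω):Q] = 2. Both 2 and 3 divide [K:Q], and [K:Q] ≤ 3·2 = 6, so [K:Q] = 6. (Equivalently: Q(∛67) ⊂ R but ω ∉ R, so [K : Q(∛67)] = 2.)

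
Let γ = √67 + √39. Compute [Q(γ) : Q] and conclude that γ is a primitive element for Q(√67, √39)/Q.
[Q(γ) : Q] = 4 (equivalently, Q(γ) = Q(√67, √39))

Obviously Q(γ) ⊆ Q(√67, √39), and [Q(√67, √39):Q] = 4 (since 67, 39 are distinct squarefree integers > 1 with 2613 not a perfect square). To show equality we compute the minimal polynomial of γ. From γ = √67 + √39: γ^2 = 67 + 2√(2613) + 39 = 106 + 2√(2613), so γ^2 - 106 = 2√(2613); squaring, (γ^2 - 106)^2 = 4·2613, i.e. γ^4 - 212γ^2 + 11236 - 10452 = 0, i.e. γ^4 - 212γ^2 + 784 = 0. So γ is a root of x^4 - 212x^2 + 784. This polynomial is irreducible over Q: it has no rational root (each ±√67 ± √39 is irrational), and any factorization into two quadratics over Q would force √(2613) ∈ Q (pairing opposite roots) or √67, √39 ∈ Q (other pairings), all impossible. Hence [Q(γ):Q] = 4 = [Q(√67, √39):Q], so Q(γ) = Q(√67, √39).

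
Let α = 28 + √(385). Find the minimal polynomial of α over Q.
m_α(x) = x^2 - 56x + 399

From α - 28 = √(385), squaring gives (α - 28)^2 = 385, i.e. α^2 - 56α + 784 = 385, so α^2 - 56α + 399 = 0. The discriminant of x^2 - 56x + 399 is (-56)^2 - 4·(399) = 3136 - 1596 = 1540, and 4·(385) is not a perfect square in Q since 385 is squarefree and ≠ 1. Hence x^2 - 56x + 399 is irreducible over Q and is the minimal polynomial of α.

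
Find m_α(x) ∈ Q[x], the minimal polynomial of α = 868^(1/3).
m_α(x) = x^3 - 868

α satisfies α^3 = 868, so x^3 - 868 annihilates α. By the rational root test, a rational root p/q (in lowest terms) of x^3 - 868 would satisfy p^3 = 868 q^3, forcing q = 1 and p^3 = 868; but 868 is not a perfect cube, contradiction. A monic cubic over Q with no rational root is irreducible (any nontrivial factorization would include a linear factor). Hence x^3 - 868 is the minimal polynomial of α, and in particular [Q(α):Q] = 3.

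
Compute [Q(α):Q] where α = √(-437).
[Q(α):Q] = 2

[Q(α):Q] equals the degree of the minimal polynomial of α. Here α^2 = -437 and x^2 + 437 is irreducible (d = -437 is squarefree, ≠ 1, hence not a square), so deg(m_α) = 2. Thus [Q(α):Q] = 2.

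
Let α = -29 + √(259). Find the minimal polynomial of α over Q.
m_α(x) = x^2 + 58x + 582

From α + 29 = √(259), squaring gives (α + 29)^2 = 259, i.e. α^2 + 58α + 841 = 259, so α^2 + 58α + 582 = 0. The discriminant of x^2 + 58x + 582 is (58)^2 - 4·(582) = 3364 - 2328 = 1036, and 4·(259) is not a perfect square in Q since 259 is squarefree and ≠ 1. Hence x^2 + 58x + 582 is irreducible over Q and is the minimal polynomial of α.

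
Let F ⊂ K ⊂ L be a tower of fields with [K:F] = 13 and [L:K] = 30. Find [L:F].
[L:F] = 390

The tower law says that for any tower of field extensions F ⊂ K ⊂ L with finite degrees, [L:F] = [L:K] · [K:F]. Here this gives [L:F] = 30 · 13 = 390.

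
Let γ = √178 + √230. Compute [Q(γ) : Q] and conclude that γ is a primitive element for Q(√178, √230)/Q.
[Q(γ) : Q] = 4 (equivalently, Q(γ) = Q(√178, √230))

Obviously Q(γ) ⊆ Q(√178, √230), and [Q(√178, √230):Q] = 4 (since 178, 230 are distinct squarefree integers > 1 with 40940 not a perfect square). To show equality we compute the minimal polynomial of γ. From γ = √178 + √230: γ^2 = 178 + 2√(40940) + 230 = 408 + 2√(40940), so γ^2 - 408 = 2√(40940); squaring, (γ^2 - 408)^2 = 4·40940, i.e. γ^4 - 816γ^2 + 166464 - 163760 = 0, i.e. γ^4 - 816γ^2 + 2704 = 0. So γ is a root of x^4 - 816x^2 + 2704. This polynomial is irreducible over Q: it has no rational root (each ±√178 ± √230 is irrational), and any factorization into two quadratics over Q would force √(40940) ∈ Q (pairing opposite roots) or √178, √230 ∈ Q (other pairings), all impossible. Hence [Q(γ):Q] = 4 = [Q(√178, √230):Q], so Q(γ) = Q(√178, √230).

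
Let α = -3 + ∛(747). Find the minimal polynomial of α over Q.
m_α(x) = x^3 + 9x^2 + 27x - 720

Set β = α + 3 = ∛(747), so β^3 = 747. Then (α + 3)^3 - 747 = 0, i.e. α is a root of g(x) = (x + 3)^3 - 747 = x^3 + 9x^2 + 27x - 720. Since g(x) = h(x + 3) where h(x) = x^3 - 747, and h is irreducible over Q (because 747 is not a perfect cube, so h has no rational root, and a monic cubic with no rational root is irreducible), g is also irreducible (irreducibility is preserved under the substitution x → x + 3). Hence m_α(x) = x^3 + 9x^2 + 27x - 720.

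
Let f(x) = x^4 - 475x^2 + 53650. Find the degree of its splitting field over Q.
[K : Q] = 4

Solving the quadratic in x^2: x^2 = (475 ± √(475^2 - 4·53650))/2 = (475 ± √11025)/2 = (475 ± 105)/2, giving x^2 = 290 or x^2 = 185. So f(x) = (x^2 - 290)(x^2 - 185) and the roots of f are ±√290, ±√185. Hence the splitting field is K = Q(√290, √185). Since 290 and 185 are distinct squarefree integers > 1, their product 53650 is not a perfect square, so √185 ∉ Q(√290). By the tower law [K:Q] = [Q(√290,√185):Q(√290)] · [Q(√290):Q] = 2 · 2 = 4.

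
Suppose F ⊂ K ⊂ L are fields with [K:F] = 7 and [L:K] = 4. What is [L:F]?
[L:F] = 28

The tower law says that for any tower of field extensions F ⊂ K ⊂ L with finite degrees, [L:F] = [L:K] · [K:F]. Here this gives [L:F] = 4 · 7 = 28.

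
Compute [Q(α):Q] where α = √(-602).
[Q(α):Q] = 2

[Q(α):Q] equals the degree of the minimal polynomial of α. Here α^2 = -602 and x^2 + 602 is irreducible (d = -602 is squarefree, ≠ 1, hence not a square), so deg(m_α) = 2. Thus [Q(α):Q] = 2.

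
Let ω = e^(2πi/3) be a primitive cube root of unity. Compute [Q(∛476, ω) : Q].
[Q(∛476, ω) : Q] = 6

[Q(∛476):Q] = 3 (min poly x^3 - 476, irreducible since 476 is not a perfect cube). [Q(ω):Q] = 2 (min poly x^2 + x + 1). Since Q(∛476) ⊂ R and ω ∉ R, we have ω ∉ Q(∛476), so x^2 + x + 1 remains irreducible over Q(∛476) and [Q(∛476, ω) : Q(∛476)] = 2. By the tower law, [Q(∛476, ω) : Q] = 3 · 2 = 6. (In fact Q(∛476, ω) is the splitting field of x^3 - 476 over Q.)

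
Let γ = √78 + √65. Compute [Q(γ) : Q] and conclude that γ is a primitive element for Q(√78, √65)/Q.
[Q(γ) : Q] = 4 (equivalently, Q(γ) = Q(√78, √65))

Obviously Q(γ) ⊆ Q(√78, √65), and [Q(√78, √65):Q] = 4 (since 78, 65 are distinct squarefree integers > 1 with 5070 not a perfect square). To show equality we compute the minimal polynomial of γ. From γ = √78 + √65: γ^2 = 78 + 2√(5070) + 65 = 143 + 2√(5070), so γ^2 - 143 = 2√(5070); squaring, (γ^2 - 143)^2 = 4·5070, i.e. γ^4 - 286γ^2 + 20449 - 20280 = 0, i.e. γ^4 - 286γ^2 + 169 = 0. So γ is a root of x^4 - 286x^2 + 169. This polynomial is irreducible over Q: it has no rational root (each ±√78 ± √65 is irrational), and any factorization into two quadratics over Q would force √(5070) ∈ Q (pairing opposite roots) or √78, √65 ∈ Q (other pairings), all impossible. Hence [Q(γ):Q] = 4 = [Q(√78, √65):Q], so Q(γ) = Q(√78, √65).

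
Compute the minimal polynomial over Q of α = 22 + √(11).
m_α(x) = x^2 - 44x + 473

From α - 22 = √(11), squaring gives (α - 22)^2 = 11, i.e. α^2 - 44α + 484 = 11, so α^2 - 44α + 473 = 0. The discriminant of x^2 - 44x + 473 is (-44)^2 - 4·(473) = 1936 - 1892 = 44, and 4·(11) is not a perfect square in Q since 11 is squarefree and ≠ 1. Hence x^2 - 44x + 473 is irreducible over Q and is the minimal polynomial of α.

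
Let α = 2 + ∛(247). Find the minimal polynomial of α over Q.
m_α(x) = x^3 - 6x^2 + 12x - 255

Set β = α - 2 = ∛(247), so β^3 = 247. Then (α - 2)^3 - 247 = 0, i.e. α is a root of g(x) = (x - 2)^3 - 247 = x^3 - 6x^2 + 12x - 255. Since g(x) = h(x - 2) where h(x) = x^3 - 247, and h is irreducible over Q (because 247 is not a perfect cube, so h has no rational root, and a monic cubic with no rational root is irreducible), g is also irreducible (irreducibility is preserved under the substitution x → x - 2). Hence m_α(x) = x^3 - 6x^2 + 12x - 255.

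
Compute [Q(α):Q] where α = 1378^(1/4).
[Q(α):Q] = 4

α is a root of x^4 - 1378. By Eisenstein's criterion at the prime p = 2 (which divides the constant term 1378 but p^2 = 4 does not, since 1378 is squarefree), x^4 - 1378 is irreducible over Q. Hence [Q(α):Q] = 4.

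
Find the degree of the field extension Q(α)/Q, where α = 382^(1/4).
[Q(α):Q] = 4

α is a root of x^4 - 382. By Eisenstein's criterion at the prime p = 2 (which divides the constant term 382 but p^2 = 4 does not, since 382 is squarefree), x^4 - 382 is irreducible over Q. Hence [Q(α):Q] = 4.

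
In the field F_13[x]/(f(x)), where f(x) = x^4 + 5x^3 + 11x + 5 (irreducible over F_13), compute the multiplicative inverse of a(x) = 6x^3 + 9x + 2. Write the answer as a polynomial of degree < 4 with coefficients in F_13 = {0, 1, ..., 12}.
a(x)^(-1) ≡ 7x^3 + 5x + 11 (mod f(x))

Since f is irreducible over F_13, F_13[x]/(f) is a field and a(x) ≠ 0 has an inverse. Apply the extended Euclidean algorithm to f(x) and a(x) in F_13[x]: f(x) = (11x + 3)·a(x) + (5x^2 + x + 12);  a(x) = (9x + 6)·(5x^2 + x + 12) + (12x + 8);  (5x^2 + x + 12) = (8x + 11)·(12x + 8) + (2). The last nonzero remainder is the constant 2 = gcd(f, a) in F_13. Back-substituting through the division chain expresses 2 = s(x)·a(x) + t(x)·f(x) with s(x) ≡ x^3 + 10x + 9 (mod f), so (x^3 + 10x + 9)·a(x) ≡ 2 (mod f). Multiplying by 2^(-1) ≡ 7 in F_13 gives a(x)^(-1) ≡ 7·(x^3 + 10x + 9) ≡ 7x^3 + 5x + 11 (mod f). Check: (6x^3 + 9x + 2)·(7x^3 + 5x + 11) = 3x^6 + 2x^4 + 2x^3 + 6x^2 + 5x + 9 ≡ 1 (mod x^4 + 5x^3 + 11x + 5).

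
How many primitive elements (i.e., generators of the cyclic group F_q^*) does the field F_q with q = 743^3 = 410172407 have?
There are φ(410172406) = 172471104 primitive elements

F_q^* is cyclic of order q - 1 = 410172406. A cyclic group of order m has exactly φ(m) generators. Here m = 410172406 = 2 · 7 · 53 · 552793, so the number of primitive elements is φ(410172406) = 172471104.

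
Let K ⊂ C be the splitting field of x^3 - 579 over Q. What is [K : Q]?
[K : Q] = 6

The roots of x^3 - 579 are ∛579, ω∛579, ω^2∛579 where ω = e^(2πi/3) is a primitive cube root of unity, so K = Q(∛579, ω). Now [Q(∛579):Q] = 3 (since 579 is not a perfect cube, x^3 - 579 is irreducible) and [Q(ω):Q] = 2. Both 2 and 3 divide [K:Q], and [K:Q] ≤ 3·2 = 6, so [K:Q] = 6. (Equivalently: Q(∛579) ⊂ R but ω ∉ R, so [K : Q(∛579)] = 2.)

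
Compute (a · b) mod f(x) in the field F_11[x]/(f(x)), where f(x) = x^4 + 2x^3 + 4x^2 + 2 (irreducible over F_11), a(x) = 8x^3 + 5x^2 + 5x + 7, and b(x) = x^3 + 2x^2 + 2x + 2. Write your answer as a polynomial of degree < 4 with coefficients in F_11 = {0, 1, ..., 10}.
a · b ≡ x^3 + 7x^2 + 3x + 3 (mod f(x))

Multiply in F_11[x]: a(x)·b(x) = (8x^3 + 5x^2 + 5x + 7)·(x^3 + 2x^2 + 2x + 2) = 8x^6 + 10x^5 + 9x^4 + 10x^3 + x^2 + 2x + 3. This has degree ≥ 4, so divide by f(x) over F_11: 8x^6 + 10x^5 + 9x^4 + 10x^3 + x^2 + 2x + 3 = (8x^2 + 5x)·(x^4 + 2x^3 + 4x^2 + 2) + (x^3 + 7x^2 + 3x + 3). Hence a·b ≡ x^3 + 7x^2 + 3x + 3 (mod f). (F_11[x]/(f) is a field with 11^4 = 14641 elements since f is irreducible of degree 4.)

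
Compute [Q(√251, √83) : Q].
[Q(√251, √83) : Q] = 4

[Q(√251):Q] = 2 (min poly x^2 - 251, irreducible since 251 is squarefree > 1). For the top step, suppose √83 ∈ Q(√251), say √83 = c + d√251 with c, d ∈ Q. Squaring: 83 = c^2 + 251d^2 + 2cd√251. Since √251 ∉ Q this forces 2cd = 0. If d = 0 then √83 = c ∈ Q, contradicting 83 squarefree > 1. If c = 0 then 83 = 251d^2, so 251·83 = (251d)^2 is a perfect square in Q — but 251·83 = 20833 is not a perfect square (since 251 and 83 are distinct squarefree integers). Contradiction. Hence √83 ∉ Q(√251), so x^2 - 83 stays irreducible over Q(√251) and [Q(√251, √83) : Q(√251)] = 2. By the tower law, [Q(√251, √83) : Q] = 2 · 2 = 4.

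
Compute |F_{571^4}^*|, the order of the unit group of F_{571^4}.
|F_{571^4}^*| = 106302733680

F_{571^4} has 571^4 = 106302733681 elements; its multiplicative group consists of all nonzero elements, so |F_{571^4}^*| = 106302733681 - 1 = 106302733680. (It is cyclic since any finite subgroup of the multiplicative group of a field is cyclic.)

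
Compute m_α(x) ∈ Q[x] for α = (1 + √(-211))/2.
m_α(x) = x^2 - x + 53

From 2α - 1 = √(-211), squaring gives (2α - 1)^2 = -211, i.e. 4α^2 - 4α + 1 = -211, so α^2 - α + (1 + 211)/4 = 0. Since -211 ≡ 1 (mod 4), (1 + 211)/4 = 53 ∈ Z. The polynomial x^2 - x + 53 has discriminant 1 - 4·(53) = -211, which is not a perfect square in Q (d = -211 is squarefree and ≠ 1), so x^2 - x + 53 is irreducible over Q. It is the minimal polynomial of α.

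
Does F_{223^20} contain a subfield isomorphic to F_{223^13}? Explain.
No: F_{223^13} is not a subfield of F_{223^20}

F_{p^m} embeds in F_{p^n} iff m | n. Here 13 ∤ 20 (since 20 = 1·13 + 7 with remainder 7 ≠ 0), so F_{223^13} is not a subfield of F_{223^20}. Equivalently: if it were, the tower law would give 13 = [F_{223^13}:F_223] dividing [F_{223^20}:F_223] = 20, contradiction.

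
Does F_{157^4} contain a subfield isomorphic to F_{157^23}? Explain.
No: F_{157^23} is not a subfield of F_{157^4}

F_{p^m} embeds in F_{p^n} iff m | n. Here 23 ∤ 4 (since 4 = 0·23 + 4 with remainder 4 ≠ 0), so F_{157^23} is not a subfield of F_{157^4}. Equivalently: if it were, the tower law would give 23 = [F_{157^23}:F_157] dividing [F_{157^4}:F_157] = 4, contradiction.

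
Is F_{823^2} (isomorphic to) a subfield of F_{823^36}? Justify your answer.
Yes: F_{823^2} is a subfield of F_{823^36}

F_{p^m} embeds in F_{p^n} iff m | n (since F_{p^n} is the splitting field of x^(p^n) - x, and F_{p^m} ⊂ F_{p^n} forces p^n to be a power of p^m, i.e. m | n; conversely if m | n then every root of x^(p^m) - x is a root of x^(p^n) - x). Here 2 | 36 (since 36 = 18·2), so F_{823^2} is a subfield of F_{823^36}, and [F_{823^36} : F_{823^2}] = 36/2 = 18.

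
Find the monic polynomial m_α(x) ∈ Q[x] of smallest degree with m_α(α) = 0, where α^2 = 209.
m_α(x) = x^2 - 209

α satisfies α^2 - 209 = 0, so x^2 - 209 annihilates α. Since d = 209 is squarefree and ≠ 1, it is not a perfect square in Q, so x^2 - 209 has no rational root and is therefore irreducible over Q (a degree-2 polynomial over a field is irreducible iff it has no root). Hence m_α(x) = x^2 - 209.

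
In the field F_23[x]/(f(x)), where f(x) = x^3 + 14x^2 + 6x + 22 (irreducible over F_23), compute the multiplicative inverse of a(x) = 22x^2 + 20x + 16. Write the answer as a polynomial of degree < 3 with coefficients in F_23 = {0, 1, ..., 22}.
a(x)^(-1) ≡ 8x^2 + 3x + 12 (mod f(x))

Since f is irreducible over F_23, F_23[x]/(f) is a field and a(x) ≠ 0 has an inverse. Apply the extended Euclidean algorithm to f(x) and a(x) in F_23[x]: f(x) = (22x + 12)·a(x) + (12x + 14);  a(x) = (21x + 4)·(12x + 14) + (6). The last nonzero remainder is the constant 6 = gcd(f, a) in F_23. Back-substituting through the division chain expresses 6 = s(x)·a(x) + t(x)·f(x) with s(x) ≡ 2x^2 + 18x + 3 (mod f), so (2x^2 + 18x + 3)·a(x) ≡ 6 (mod f). Multiplying by 6^(-1) ≡ 4 in F_23 gives a(x)^(-1) ≡ 4·(2x^2 + 18x + 3) ≡ 8x^2 + 3x + 12 (mod f). Check: (22x^2 + 20x + 16)·(8x^2 + 3x + 12) = 15x^4 + 19x^3 + 15x^2 + 12x + 8 ≡ 1 (mod x^3 + 14x^2 + 6x + 22).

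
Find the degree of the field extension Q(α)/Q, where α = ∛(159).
[Q(α):Q] = 3

The minimal polynomial of α is x^3 - 159, irreducible over Q since 159 is not a perfect cube (so x^3 - 159 has no rational root). Hence [Q(α):Q] = deg(m_α) = 3.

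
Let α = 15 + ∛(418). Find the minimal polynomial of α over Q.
m_α(x) = x^3 - 45x^2 + 675x - 3793

Set β = α - 15 = ∛(418), so β^3 = 418. Then (α - 15)^3 - 418 = 0, i.e. α is a root of g(x) = (x - 15)^3 - 418 = x^3 - 45x^2 + 675x - 3793. Since g(x) = h(x - 15) where h(x) = x^3 - 418, and h is irreducible over Q (because 418 is not a perfect cube, so h has no rational root, and a monic cubic with no rational root is irreducible), g is also irreducible (irreducibility is preserved under the substitution x → x - 15). Hence m_α(x) = x^3 - 45x^2 + 675x - 3793.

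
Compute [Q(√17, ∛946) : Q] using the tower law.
[Q(√17, ∛946) : Q] = 6

Let L = Q(√17, ∛946). Since Q(√17) ⊂ L and [Q(√17):Q] = 2, the tower law gives 2 | [L:Q]. Likewise Q(∛946) ⊂ L with [Q(∛946):Q] = 3 (because 946 is not a perfect cube), so 3 | [L:Q]. As gcd(2,3) = 1, [L:Q] is divisible by 6. Conversely L is generated over Q by √17 and ∛946, so [L:Q] ≤ 2·3 = 6. Therefore [Q(√17, ∛946) : Q] = 6.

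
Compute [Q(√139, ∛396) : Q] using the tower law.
[Q(√139, ∛396) : Q] = 6

Let L = Q(√139, ∛396). Since Q(√139) ⊂ L and [Q(√139):Q] = 2, the tower law gives 2 | [L:Q]. Likewise Q(∛396) ⊂ L with [Q(∛396):Q] = 3 (because 396 is not a perfect cube), so 3 | [L:Q]. As gcd(2,3) = 1, [L:Q] is divisible by 6. Conversely L is generated over Q by √139 and ∛396, so [L:Q] ≤ 2·3 = 6. Therefore [Q(√139, ∛396) : Q] = 6.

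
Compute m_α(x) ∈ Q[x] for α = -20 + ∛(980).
m_α(x) = x^3 + 60x^2 + 1200x + 7020

Set β = α + 20 = ∛(980), so β^3 = 980. Then (α + 20)^3 - 980 = 0, i.e. α is a root of g(x) = (x + 20)^3 - 980 = x^3 + 60x^2 + 1200x + 7020. Since g(x) = h(x + 20) where h(x) = x^3 - 980, and h is irreducible over Q (because 980 is not a perfect cube, so h has no rational root, and a monic cubic with no rational root is irreducible), g is also irreducible (irreducibility is preserved under the substitution x → x + 20). Hence m_α(x) = x^3 + 60x^2 + 1200x + 7020.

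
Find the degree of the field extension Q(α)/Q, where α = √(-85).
[Q(α):Q] = 2

[Q(α):Q] equals the degree of the minimal polynomial of α. Here α^2 = -85 and x^2 + 85 is irreducible (d = -85 is squarefree, ≠ 1, hence not a square), so deg(m_α) = 2. Thus [Q(α):Q] = 2.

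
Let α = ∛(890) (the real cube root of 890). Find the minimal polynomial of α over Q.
m_α(x) = x^3 - 890

α satisfies α^3 = 890, so x^3 - 890 annihilates α. By the rational root test, a rational root p/q (in lowest terms) of x^3 - 890 would satisfy p^3 = 890 q^3, forcing q = 1 and p^3 = 890; but 890 is not a perfect cube, contradiction. A monic cubic over Q with no rational root is irreducible (any nontrivial factorization would include a linear factor). Hence x^3 - 890 is the minimal polynomial of α, and in particular [Q(α):Q] = 3.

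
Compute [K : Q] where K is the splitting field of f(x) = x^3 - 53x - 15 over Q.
[K : Q] = 6

By the rational root test, any rational root of the monic integer polynomial f(x) = x^3 - 53x - 15 must be an integer dividing the constant term -15, i.e. one of ±{1, 3, 5, 15}. Evaluating: f(1) = -67, f(-1) = 37, f(3) = -147, f(-3) = 117, f(5) = -155, f(-5) = 125, f(15) = 2565, f(-15) = -2595; none is 0, so f has no rational root and is therefore irreducible over Q (a cubic with no linear factor over a field is irreducible). For an irreducible cubic, the Galois group is A_3 or S_3 according as the discriminant disc(f) = -4a^3 - 27b^2 = -4·(-53)^3 - 27·(-15)^2 = 589433 is or is not a square in Q. Here disc(f) = 589433 is not a perfect square in Q, so the Galois group of f over Q is not contained in A_3 and must be all of S_3. The splitting field has degree |S_3| = 6 over Q, so [K : Q] = 6.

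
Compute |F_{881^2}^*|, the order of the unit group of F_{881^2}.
|F_{881^2}^*| = 776160

F_{881^2} has 881^2 = 776161 elements; its multiplicative group consists of all nonzero elements, so |F_{881^2}^*| = 776161 - 1 = 776160. (It is cyclic since any finite subgroup of the multiplicative group of a field is cyclic.)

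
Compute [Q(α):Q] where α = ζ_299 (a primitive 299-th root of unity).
[Q(α):Q] = 264

The minimal polynomial of ζ_299 over Q is the 299-th cyclotomic polynomial Φ_299(x), which is irreducible over Q and has degree φ(299) = 264. Hence [Q(α):Q] = φ(299) = 264.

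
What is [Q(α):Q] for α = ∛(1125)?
[Q(α):Q] = 3

The minimal polynomial of α is x^3 - 1125, irreducible over Q since 1125 is not a perfect cube (so x^3 - 1125 has no rational root). Hence [Q(α):Q] = deg(m_α) = 3.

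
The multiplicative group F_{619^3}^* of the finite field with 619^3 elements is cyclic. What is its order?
|F_{619^3}^*| = 237176658

F_{619^3} has 619^3 = 237176659 elements; its multiplicative group consists of all nonzero elements, so |F_{619^3}^*| = 237176659 - 1 = 237176658. (It is cyclic since any finite subgroup of the multiplicative group of a field is cyclic.)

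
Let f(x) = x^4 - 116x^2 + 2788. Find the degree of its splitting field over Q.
[K : Q] = 4

Solving the quadratic in x^2: x^2 = (116 ± √(116^2 - 4·2788))/2 = (116 ± √2304)/2 = (116 ± 48)/2, giving x^2 = 34 or x^2 = 82. So f(x) = (x^2 - 34)(x^2 - 82) and the roots of f are ±√34, ±√82. Hence the splitting field is K = Q(√34, √82). Since 34 and 82 are distinct squarefree integers > 1, their product 2788 is not a perfect square, so √82 ∉ Q(√34). By the tower law [K:Q] = [Q(√34,√82):Q(√34)] · [Q(√34):Q] = 2 · 2 = 4.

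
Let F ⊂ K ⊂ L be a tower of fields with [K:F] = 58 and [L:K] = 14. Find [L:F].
[L:F] = 812

The tower law says that for any tower of field extensions F ⊂ K ⊂ L with finite degrees, [L:F] = [L:K] · [K:F]. Here this gives [L:F] = 14 · 58 = 812.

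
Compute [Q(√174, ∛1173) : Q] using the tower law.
[Q(√174, ∛1173) : Q] = 6

Let L = Q(√174, ∛1173). Since Q(√174) ⊂ L and [Q(√174):Q] = 2, the tower law gives 2 | [L:Q]. Likewise Q(∛1173) ⊂ L with [Q(∛1173):Q] = 3 (because 1173 is not a perfect cube), so 3 | [L:Q]. As gcd(2,3) = 1, [L:Q] is divisible by 6. Conversely L is generated over Q by √174 and ∛1173, so [L:Q] ≤ 2·3 = 6. Therefore [Q(√174, ∛1173) : Q] = 6.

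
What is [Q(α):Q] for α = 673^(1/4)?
[Q(α):Q] = 4

α is a root of x^4 - 673. By Eisenstein's criterion at the prime p = 673 (which divides the constant term 673 but p^2 = 452929 does not, since 673 is squarefree), x^4 - 673 is irreducible over Q. Hence [Q(α):Q] = 4.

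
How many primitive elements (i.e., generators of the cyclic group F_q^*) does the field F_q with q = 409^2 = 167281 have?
There are φ(167280) = 40960 primitive elements

F_q^* is cyclic of order q - 1 = 167280. A cyclic group of order m has exactly φ(m) generators. Here m = 167280 = 2^4 · 3 · 5 · 17 · 41, so the number of primitive elements is φ(167280) = 40960.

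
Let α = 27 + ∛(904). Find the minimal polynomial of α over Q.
m_α(x) = x^3 - 81x^2 + 2187x - 20587

Set β = α - 27 = ∛(904), so β^3 = 904. Then (α - 27)^3 - 904 = 0, i.e. α is a root of g(x) = (x - 27)^3 - 904 = x^3 - 81x^2 + 2187x - 20587. Since g(x) = h(x - 27) where h(x) = x^3 - 904, and h is irreducible over Q (because 904 is not a perfect cube, so h has no rational root, and a monic cubic with no rational root is irreducible), g is also irreducible (irreducibility is preserved under the substitution x → x - 27). Hence m_α(x) = x^3 - 81x^2 + 2187x - 20587.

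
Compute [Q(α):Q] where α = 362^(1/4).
[Q(α):Q] = 4

α is a root of x^4 - 362. By Eisenstein's criterion at the prime p = 2 (which divides the constant term 362 but p^2 = 4 does not, since 362 is squarefree), x^4 - 362 is irreducible over Q. Hence [Q(α):Q] = 4.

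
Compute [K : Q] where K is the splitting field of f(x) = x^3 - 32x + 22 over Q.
[K : Q] = 6

By the rational root test, any rational root of the monic integer polynomial f(x) = x^3 - 32x + 22 must be an integer dividing the constant term 22, i.e. one of ±{1, 2, 11, 22}. Evaluating: f(1) = -9, f(-1) = 53, f(2) = -34, f(-2) = 78, f(11) = 1001, f(-11) = -957, f(22) = 9966, f(-22) = -9922; none is 0, so f has no rational root and is therefore irreducible over Q (a cubic with no linear factor over a field is irreducible). For an irreducible cubic, the Galois group is A_3 or S_3 according as the discriminant disc(f) = -4a^3 - 27b^2 = -4·(-32)^3 - 27·(22)^2 = 118004 is or is not a square in Q. Here disc(f) = 118004 is not a perfect square in Q, so the Galois group of f over Q is not contained in A_3 and must be all of S_3. The splitting field has degree |S_3| = 6 over Q, so [K : Q] = 6.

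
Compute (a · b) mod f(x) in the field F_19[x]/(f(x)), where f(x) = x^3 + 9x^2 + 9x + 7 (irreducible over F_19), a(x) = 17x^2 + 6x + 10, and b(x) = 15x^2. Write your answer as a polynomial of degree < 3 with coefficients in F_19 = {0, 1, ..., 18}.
a · b ≡ 11x^2 + 10x + 7 (mod f(x))

Multiply in F_19[x]: a(x)·b(x) = (17x^2 + 6x + 10)·(15x^2) = 8x^4 + 14x^3 + 17x^2. This has degree ≥ 3, so divide by f(x) over F_19: 8x^4 + 14x^3 + 17x^2 = (8x + 18)·(x^3 + 9x^2 + 9x + 7) + (11x^2 + 10x + 7). Hence a·b ≡ 11x^2 + 10x + 7 (mod f). (F_19[x]/(f) is a field with 19^3 = 6859 elements since f is irreducible of degree 3.)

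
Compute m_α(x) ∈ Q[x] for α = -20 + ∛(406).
m_α(x) = x^3 + 60x^2 + 1200x + 7594

Set β = α + 20 = ∛(406), so β^3 = 406. Then (α + 20)^3 - 406 = 0, i.e. α is a root of g(x) = (x + 20)^3 - 406 = x^3 + 60x^2 + 1200x + 7594. Since g(x) = h(x + 20) where h(x) = x^3 - 406, and h is irreducible over Q (because 406 is not a perfect cube, so h has no rational root, and a monic cubic with no rational root is irreducible), g is also irreducible (irreducibility is preserved under the substitution x → x + 20). Hence m_α(x) = x^3 + 60x^2 + 1200x + 7594.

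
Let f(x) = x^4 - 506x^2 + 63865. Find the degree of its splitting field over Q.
[K : Q] = 4

Solving the quadratic in x^2: x^2 = (506 ± √(506^2 - 4·63865))/2 = (506 ± √576)/2 = (506 ± 24)/2, giving x^2 = 265 or x^2 = 241. So f(x) = (x^2 - 265)(x^2 - 241) and the roots of f are ±√265, ±√241. Hence the splitting field is K = Q(√265, √241). Since 265 and 241 are distinct squarefree integers > 1, their product 63865 is not a perfect square, so √241 ∉ Q(√265). By the tower law [K:Q] = [Q(√265,√241):Q(√265)] · [Q(√265):Q] = 2 · 2 = 4.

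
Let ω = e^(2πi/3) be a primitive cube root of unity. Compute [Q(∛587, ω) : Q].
[Q(∛587, ω) : Q] = 6

[Q(∛587):Q] = 3 (min poly x^3 - 587, irreducible since 587 is not a perfect cube). [Q(ω):Q] = 2 (min poly x^2 + x + 1). Since Q(∛587) ⊂ R and ω ∉ R, we have ω ∉ Q(∛587), so x^2 + x + 1 remains irreducible over Q(∛587) and [Q(∛587, ω) : Q(∛587)] = 2. By the tower law, [Q(∛587, ω) : Q] = 3 · 2 = 6. (In fact Q(∛587, ω) is the splitting field of x^3 - 587 over Q.)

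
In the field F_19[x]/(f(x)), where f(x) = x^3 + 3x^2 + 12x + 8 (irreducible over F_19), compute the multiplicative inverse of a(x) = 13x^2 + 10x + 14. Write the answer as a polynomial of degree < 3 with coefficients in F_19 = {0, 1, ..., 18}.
a(x)^(-1) ≡ 12x^2 + 12x + 3 (mod f(x))

Since f is irreducible over F_19, F_19[x]/(f) is a field and a(x) ≠ 0 has an inverse. Apply the extended Euclidean algorithm to f(x) and a(x) in F_19[x]: f(x) = (3x + 14)·a(x) + (x + 2);  a(x) = (13x + 3)·(x + 2) + (8). The last nonzero remainder is the constant 8 = gcd(f, a) in F_19. Back-substituting through the division chain expresses 8 = s(x)·a(x) + t(x)·f(x) with s(x) ≡ x^2 + x + 5 (mod f), so (x^2 + x + 5)·a(x) ≡ 8 (mod f). Multiplying by 8^(-1) ≡ 12 in F_19 gives a(x)^(-1) ≡ 12·(x^2 + x + 5) ≡ 12x^2 + 12x + 3 (mod f). Check: (13x^2 + 10x + 14)·(12x^2 + 12x + 3) = 4x^4 + 10x^3 + 4x^2 + 8x + 4 ≡ 1 (mod x^3 + 3x^2 + 12x + 8).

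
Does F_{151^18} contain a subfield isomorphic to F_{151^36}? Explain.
No: F_{151^36} is not a subfield of F_{151^18}

F_{p^m} embeds in F_{p^n} iff m | n. Here 36 ∤ 18 (since 18 = 0·36 + 18 with remainder 18 ≠ 0), so F_{151^36} is not a subfield of F_{151^18}. Equivalently: if it were, the tower law would give 36 = [F_{151^36}:F_151] dividing [F_{151^18}:F_151] = 18, contradiction.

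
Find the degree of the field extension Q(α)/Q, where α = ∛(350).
[Q(α):Q] = 3

The minimal polynomial of α is x^3 - 350, irreducible over Q since 350 is not a perfect cube (so x^3 - 350 has no rational root). Hence [Q(α):Q] = deg(m_α) = 3.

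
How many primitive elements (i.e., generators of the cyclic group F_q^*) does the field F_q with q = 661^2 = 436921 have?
There are φ(436920) = 105600 primitive elements

F_q^* is cyclic of order q - 1 = 436920. A cyclic group of order m has exactly φ(m) generators. Here m = 436920 = 2^3 · 3 · 5 · 11 · 331, so the number of primitive elements is φ(436920) = 105600.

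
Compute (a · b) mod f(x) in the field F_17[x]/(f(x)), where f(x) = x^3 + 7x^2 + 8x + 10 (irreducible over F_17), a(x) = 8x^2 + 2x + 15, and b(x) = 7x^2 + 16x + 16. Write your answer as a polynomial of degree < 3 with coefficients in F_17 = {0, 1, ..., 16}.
a · b ≡ 3x^2 + 12x + 3 (mod f(x))

Multiply in F_17[x]: a(x)·b(x) = (8x^2 + 2x + 15)·(7x^2 + 16x + 16) = 5x^4 + 6x^3 + 10x^2 + 2. This has degree ≥ 3, so divide by f(x) over F_17: 5x^4 + 6x^3 + 10x^2 + 2 = (5x + 5)·(x^3 + 7x^2 + 8x + 10) + (3x^2 + 12x + 3). Hence a·b ≡ 3x^2 + 12x + 3 (mod f). (F_17[x]/(f) is a field with 17^3 = 4913 elements since f is irreducible of degree 3.)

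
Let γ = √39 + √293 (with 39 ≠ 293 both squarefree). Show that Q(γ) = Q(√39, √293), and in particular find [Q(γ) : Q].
[Q(γ) : Q] = 4 (equivalently, Q(γ) = Q(√39, √293))

Obviously Q(γ) ⊆ Q(√39, √293), and [Q(√39, √293):Q] = 4 (since 39, 293 are distinct squarefree integers > 1 with 11427 not a perfect square). To show equality we compute the minimal polynomial of γ. From γ = √39 + √293: γ^2 = 39 + 2√(11427) + 293 = 332 + 2√(11427), so γ^2 - 332 = 2√(11427); squaring, (γ^2 - 332)^2 = 4·11427, i.e. γ^4 - 664γ^2 + 110224 - 45708 = 0, i.e. γ^4 - 664γ^2 + 64516 = 0. So γ is a root of x^4 - 664x^2 + 64516. This polynomial is irreducible over Q: it has no rational root (each ±√39 ± √293 is irrational), and any factorization into two quadratics over Q would force √(11427) ∈ Q (pairing opposite roots) or √39, √293 ∈ Q (other pairings), all impossible. Hence [Q(γ):Q] = 4 = [Q(√39, √293):Q], so Q(γ) = Q(√39, √293).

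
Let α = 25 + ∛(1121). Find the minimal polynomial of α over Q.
m_α(x) = x^3 - 75x^2 + 1875x - 16746

Set β = α - 25 = ∛(1121), so β^3 = 1121. Then (α - 25)^3 - 1121 = 0, i.e. α is a root of g(x) = (x - 25)^3 - 1121 = x^3 - 75x^2 + 1875x - 16746. Since g(x) = h(x - 25) where h(x) = x^3 - 1121, and h is irreducible over Q (because 1121 is not a perfect cube, so h has no rational root, and a monic cubic with no rational root is irreducible), g is also irreducible (irreducibility is preserved under the substitution x → x - 25). Hence m_α(x) = x^3 - 75x^2 + 1875x - 16746.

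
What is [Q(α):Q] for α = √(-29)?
[Q(α):Q] = 2

[Q(α):Q] equals the degree of the minimal polynomial of α. Here α^2 = -29 and x^2 + 29 is irreducible (d = -29 is squarefree, ≠ 1, hence not a square), so deg(m_α) = 2. Thus [Q(α):Q] = 2.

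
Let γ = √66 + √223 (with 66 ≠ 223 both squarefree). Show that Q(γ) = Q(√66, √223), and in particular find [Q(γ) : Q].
[Q(γ) : Q] = 4 (equivalently, Q(γ) = Q(√66, √223))

Obviously Q(γ) ⊆ Q(√66, √223), and [Q(√66, √223):Q] = 4 (since 66, 223 are distinct squarefree integers > 1 with 14718 not a perfect square). To show equality we compute the minimal polynomial of γ. From γ = √66 + √223: γ^2 = 66 + 2√(14718) + 223 = 289 + 2√(14718), so γ^2 - 289 = 2√(14718); squaring, (γ^2 - 289)^2 = 4·14718, i.e. γ^4 - 578γ^2 + 83521 - 58872 = 0, i.e. γ^4 - 578γ^2 + 24649 = 0. So γ is a root of x^4 - 578x^2 + 24649. This polynomial is irreducible over Q: it has no rational root (each ±√66 ± √223 is irrational), and any factorization into two quadratics over Q would force √(14718) ∈ Q (pairing opposite roots) or √66, √223 ∈ Q (other pairings), all impossible. Hence [Q(γ):Q] = 4 = [Q(√66, √223):Q], so Q(γ) = Q(√66, √223).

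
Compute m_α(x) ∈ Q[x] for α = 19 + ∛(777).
m_α(x) = x^3 - 57x^2 + 1083x - 7636

Set β = α - 19 = ∛(777), so β^3 = 777. Then (α - 19)^3 - 777 = 0, i.e. α is a root of g(x) = (x - 19)^3 - 777 = x^3 - 57x^2 + 1083x - 7636. Since g(x) = h(x - 19) where h(x) = x^3 - 777, and h is irreducible over Q (because 777 is not a perfect cube, so h has no rational root, and a monic cubic with no rational root is irreducible), g is also irreducible (irreducibility is preserved under the substitution x → x - 19). Hence m_α(x) = x^3 - 57x^2 + 1083x - 7636.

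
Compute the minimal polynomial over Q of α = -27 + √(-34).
m_α(x) = x^2 + 54x + 763

From α + 27 = √(-34), squaring gives (α + 27)^2 = -34, i.e. α^2 + 54α + 729 = -34, so α^2 + 54α + 763 = 0. The discriminant of x^2 + 54x + 763 is (54)^2 - 4·(763) = 2916 - 3052 = -136, and 4·(-34) is not a perfect square in Q since -34 is squarefree and ≠ 1. Hence x^2 + 54x + 763 is irreducible over Q and is the minimal polynomial of α.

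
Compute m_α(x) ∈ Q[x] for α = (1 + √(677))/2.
m_α(x) = x^2 - x - 169

From 2α - 1 = √(677), squaring gives (2α - 1)^2 = 677, i.e. 4α^2 - 4α + 1 = 677, so α^2 - α + (1 - 677)/4 = 0. Since 677 ≡ 1 (mod 4), (1 - 677)/4 = -169 ∈ Z. The polynomial x^2 - x - 169 has discriminant 1 - 4·(-169) = 677, which is not a perfect square in Q (d = 677 is squarefree and ≠ 1), so x^2 - x - 169 is irreducible over Q. It is the minimal polynomial of α.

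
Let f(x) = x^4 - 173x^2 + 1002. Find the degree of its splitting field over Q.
[K : Q] = 4

Solving the quadratic in x^2: x^2 = (173 ± √(173^2 - 4·1002))/2 = (173 ± √25921)/2 = (173 ± 161)/2, giving x^2 = 167 or x^2 = 6. So f(x) = (x^2 - 167)(x^2 - 6) and the roots of f are ±√167, ±√6. Hence the splitting field is K = Q(√167, √6). Since 167 and 6 are distinct squarefree integers > 1, their product 1002 is not a perfect square, so √6 ∉ Q(√167). By the tower law [K:Q] = [Q(√167,√6):Q(√167)] · [Q(√167):Q] = 2 · 2 = 4.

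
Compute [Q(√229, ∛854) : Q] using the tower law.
[Q(√229, ∛854) : Q] = 6

Let L = Q(√229, ∛854). Since Q(√229) ⊂ L and [Q(√229):Q] = 2, the tower law gives 2 | [L:Q]. Likewise Q(∛854) ⊂ L with [Q(∛854):Q] = 3 (because 854 is not a perfect cube), so 3 | [L:Q]. As gcd(2,3) = 1, [L:Q] is divisible by 6. Conversely L is generated over Q by √229 and ∛854, so [L:Q] ≤ 2·3 = 6. Therefore [Q(√229, ∛854) : Q] = 6.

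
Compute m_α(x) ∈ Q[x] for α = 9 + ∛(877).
m_α(x) = x^3 - 27x^2 + 243x - 1606

Set β = α - 9 = ∛(877), so β^3 = 877. Then (α - 9)^3 - 877 = 0, i.e. α is a root of g(x) = (x - 9)^3 - 877 = x^3 - 27x^2 + 243x - 1606. Since g(x) = h(x - 9) where h(x) = x^3 - 877, and h is irreducible over Q (because 877 is not a perfect cube, so h has no rational root, and a monic cubic with no rational root is irreducible), g is also irreducible (irreducibility is preserved under the substitution x → x - 9). Hence m_α(x) = x^3 - 27x^2 + 243x - 1606.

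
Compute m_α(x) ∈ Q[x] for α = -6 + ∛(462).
m_α(x) = x^3 + 18x^2 + 108x - 246

Set β = α + 6 = ∛(462), so β^3 = 462. Then (α + 6)^3 - 462 = 0, i.e. α is a root of g(x) = (x + 6)^3 - 462 = x^3 + 18x^2 + 108x - 246. Since g(x) = h(x + 6) where h(x) = x^3 - 462, and h is irreducible over Q (because 462 is not a perfect cube, so h has no rational root, and a monic cubic with no rational root is irreducible), g is also irreducible (irreducibility is preserved under the substitution x → x + 6). Hence m_α(x) = x^3 + 18x^2 + 108x - 246.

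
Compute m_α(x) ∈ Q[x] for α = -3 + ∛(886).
m_α(x) = x^3 + 9x^2 + 27x - 859

Set β = α + 3 = ∛(886), so β^3 = 886. Then (α + 3)^3 - 886 = 0, i.e. α is a root of g(x) = (x + 3)^3 - 886 = x^3 + 9x^2 + 27x - 859. Since g(x) = h(x + 3) where h(x) = x^3 - 886, and h is irreducible over Q (because 886 is not a perfect cube, so h has no rational root, and a monic cubic with no rational root is irreducible), g is also irreducible (irreducibility is preserved under the substitution x → x + 3). Hence m_α(x) = x^3 + 9x^2 + 27x - 859.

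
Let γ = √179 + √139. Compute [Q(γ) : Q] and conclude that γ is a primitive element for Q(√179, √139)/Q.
[Q(γ) : Q] = 4 (equivalently, Q(γ) = Q(√179, √139))

Obviously Q(γ) ⊆ Q(√179, √139), and [Q(√179, √139):Q] = 4 (since 179, 139 are distinct squarefree integers > 1 with 24881 not a perfect square). To show equality we compute the minimal polynomial of γ. From γ = √179 + √139: γ^2 = 179 + 2√(24881) + 139 = 318 + 2√(24881), so γ^2 - 318 = 2√(24881); squaring, (γ^2 - 318)^2 = 4·24881, i.e. γ^4 - 636γ^2 + 101124 - 99524 = 0, i.e. γ^4 - 636γ^2 + 1600 = 0. So γ is a root of x^4 - 636x^2 + 1600. This polynomial is irreducible over Q: it has no rational root (each ±√179 ± √139 is irrational), and any factorization into two quadratics over Q would force √(24881) ∈ Q (pairing opposite roots) or √179, √139 ∈ Q (other pairings), all impossible. Hence [Q(γ):Q] = 4 = [Q(√179, √139):Q], so Q(γ) = Q(√179, √139).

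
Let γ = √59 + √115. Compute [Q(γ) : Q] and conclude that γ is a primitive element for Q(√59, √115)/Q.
[Q(γ) : Q] = 4 (equivalently, Q(γ) = Q(√59, √115))

Obviously Q(γ) ⊆ Q(√59, √115), and [Q(√59, √115):Q] = 4 (since 59, 115 are distinct squarefree integers > 1 with 6785 not a perfect square). To show equality we compute the minimal polynomial of γ. From γ = √59 + √115: γ^2 = 59 + 2√(6785) + 115 = 174 + 2√(6785), so γ^2 - 174 = 2√(6785); squaring, (γ^2 - 174)^2 = 4·6785, i.e. γ^4 - 348γ^2 + 30276 - 27140 = 0, i.e. γ^4 - 348γ^2 + 3136 = 0. So γ is a root of x^4 - 348x^2 + 3136. This polynomial is irreducible over Q: it has no rational root (each ±√59 ± √115 is irrational), and any factorization into two quadratics over Q would force √(6785) ∈ Q (pairing opposite roots) or √59, √115 ∈ Q (other pairings), all impossible. Hence [Q(γ):Q] = 4 = [Q(√59, √115):Q], so Q(γ) = Q(√59, √115).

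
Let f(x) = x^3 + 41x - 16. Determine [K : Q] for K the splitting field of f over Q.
[K : Q] = 6

By the rational root test, any rational root of the monic integer polynomial f(x) = x^3 + 41x - 16 must be an integer dividing the constant term -16, i.e. one of ±{1, 2, 4, 8, 16}. Evaluating: f(1) = 26, f(-1) = -58, f(2) = 74, f(-2) = -106, f(4) = 212, f(-4) = -244, f(8) = 824, f(-8) = -856, f(16) = 4736, f(-16) = -4768; none is 0, so f has no rational root and is therefore irreducible over Q (a cubic with no linear factor over a field is irreducible). For an irreducible cubic, the Galois group is A_3 or S_3 according as the discriminant disc(f) = -4a^3 - 27b^2 = -4·(41)^3 - 27·(-16)^2 = -282596 is or is not a square in Q. Here disc(f) = -282596 is not a perfect square in Q, so the Galois group of f over Q is not contained in A_3 and must be all of S_3. The splitting field has degree |S_3| = 6 over Q, so [K : Q] = 6.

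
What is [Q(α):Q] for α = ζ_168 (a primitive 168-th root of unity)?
[Q(α):Q] = 48

The minimal polynomial of ζ_168 over Q is the 168-th cyclotomic polynomial Φ_168(x), which is irreducible over Q and has degree φ(168) = 48. Hence [Q(α):Q] = φ(168) = 48.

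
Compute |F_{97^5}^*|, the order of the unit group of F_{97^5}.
|F_{97^5}^*| = 8587340256

F_{97^5} has 97^5 = 8587340257 elements; its multiplicative group consists of all nonzero elements, so |F_{97^5}^*| = 8587340257 - 1 = 8587340256. (It is cyclic since any finite subgroup of the multiplicative group of a field is cyclic.)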